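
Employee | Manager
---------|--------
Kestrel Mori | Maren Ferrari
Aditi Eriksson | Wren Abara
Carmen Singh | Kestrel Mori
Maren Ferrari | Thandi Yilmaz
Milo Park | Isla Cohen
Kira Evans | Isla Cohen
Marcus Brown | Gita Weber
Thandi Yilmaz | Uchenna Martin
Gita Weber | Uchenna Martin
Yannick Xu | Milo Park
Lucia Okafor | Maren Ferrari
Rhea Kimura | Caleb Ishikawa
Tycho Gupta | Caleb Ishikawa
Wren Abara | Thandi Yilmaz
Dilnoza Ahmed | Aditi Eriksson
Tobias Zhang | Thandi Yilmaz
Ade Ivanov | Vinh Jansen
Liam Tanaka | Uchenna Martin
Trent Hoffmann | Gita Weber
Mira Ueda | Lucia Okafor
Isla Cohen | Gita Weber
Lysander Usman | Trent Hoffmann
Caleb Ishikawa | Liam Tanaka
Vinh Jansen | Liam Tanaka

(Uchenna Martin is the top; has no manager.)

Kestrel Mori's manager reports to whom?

Kestrel Mori reports to Maren Ferrari, and Maren Ferrari reports to Thandi Yilmaz. So Kestrel Mori's skip-level manager is Thandi Yilmaz.

Thandi Yilmaz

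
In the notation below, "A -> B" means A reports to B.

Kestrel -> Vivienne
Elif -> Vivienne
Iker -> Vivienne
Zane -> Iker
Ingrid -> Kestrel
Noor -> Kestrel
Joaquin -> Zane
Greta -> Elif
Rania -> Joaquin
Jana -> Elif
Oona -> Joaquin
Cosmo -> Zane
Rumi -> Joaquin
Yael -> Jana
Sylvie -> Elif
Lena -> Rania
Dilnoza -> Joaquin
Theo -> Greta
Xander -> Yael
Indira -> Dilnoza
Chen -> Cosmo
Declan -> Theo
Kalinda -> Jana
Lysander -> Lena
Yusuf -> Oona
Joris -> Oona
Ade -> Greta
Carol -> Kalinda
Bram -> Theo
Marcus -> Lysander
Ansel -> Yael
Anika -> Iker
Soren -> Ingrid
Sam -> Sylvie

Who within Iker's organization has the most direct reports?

Direct-report counts within Iker's organization: Iker has 2; Zane has 2; Cosmo has 1; Joaquin has 4; Dilnoza has 1; Oona has 2; Rania has 1; Lena has 1; Lysander has 1. The largest is 4, held by Joaquin.

Joaquin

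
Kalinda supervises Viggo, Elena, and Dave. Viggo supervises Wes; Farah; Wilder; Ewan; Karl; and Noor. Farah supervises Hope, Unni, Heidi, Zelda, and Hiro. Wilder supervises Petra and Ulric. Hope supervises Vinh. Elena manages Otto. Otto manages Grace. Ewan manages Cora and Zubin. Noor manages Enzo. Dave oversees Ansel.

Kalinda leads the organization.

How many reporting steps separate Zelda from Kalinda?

3

Chain from Zelda up to Kalinda: Zelda → Farah → Viggo → Kalinda. That is 3 steps up, so Zelda is 3 levels below Kalinda.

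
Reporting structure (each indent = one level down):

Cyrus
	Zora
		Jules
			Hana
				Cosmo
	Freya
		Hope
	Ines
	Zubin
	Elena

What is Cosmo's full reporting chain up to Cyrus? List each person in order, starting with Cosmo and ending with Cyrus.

Cosmo -> Hana -> Jules -> Zora -> Cyrus

Cosmo reports to Hana. Hana reports to Jules. Jules reports to Zora. Zora reports to Cyrus. Cyrus is at the top.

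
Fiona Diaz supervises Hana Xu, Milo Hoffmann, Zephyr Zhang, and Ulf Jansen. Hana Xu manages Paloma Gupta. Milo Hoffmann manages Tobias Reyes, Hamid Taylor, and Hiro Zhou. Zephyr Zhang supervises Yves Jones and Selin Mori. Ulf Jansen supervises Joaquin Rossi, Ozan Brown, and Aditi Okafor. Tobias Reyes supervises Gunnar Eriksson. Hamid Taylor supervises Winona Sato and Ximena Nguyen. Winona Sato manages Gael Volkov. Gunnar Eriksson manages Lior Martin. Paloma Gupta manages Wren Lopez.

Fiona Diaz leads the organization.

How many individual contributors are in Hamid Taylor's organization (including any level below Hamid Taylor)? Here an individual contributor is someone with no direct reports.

The people in Hamid Taylor's organization with no one reporting to them are Ximena Nguyen, Gael Volkov. That is 2.

2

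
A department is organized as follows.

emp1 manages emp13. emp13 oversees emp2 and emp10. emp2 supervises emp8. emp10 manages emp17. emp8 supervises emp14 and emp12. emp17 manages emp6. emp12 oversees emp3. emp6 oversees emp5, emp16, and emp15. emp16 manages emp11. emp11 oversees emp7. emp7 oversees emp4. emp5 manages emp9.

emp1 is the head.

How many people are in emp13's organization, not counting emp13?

emp13 directly manages emp2, emp10. Under emp2: emp8, emp14, emp12, emp3 (4). Under emp10: emp17, emp6, emp15, emp5, emp9, emp16, emp11, emp7, emp4 (9). So emp13's organization is 2 direct reports plus everyone under them: 5 + 10 = 15.

15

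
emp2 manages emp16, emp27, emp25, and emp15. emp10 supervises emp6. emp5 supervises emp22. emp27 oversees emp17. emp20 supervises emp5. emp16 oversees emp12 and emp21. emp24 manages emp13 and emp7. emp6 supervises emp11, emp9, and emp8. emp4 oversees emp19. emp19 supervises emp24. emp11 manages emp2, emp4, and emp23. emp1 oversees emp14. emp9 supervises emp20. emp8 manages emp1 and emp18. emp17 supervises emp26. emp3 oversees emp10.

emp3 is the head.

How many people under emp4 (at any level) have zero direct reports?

2

The people in emp4's organization with no one reporting to them are emp7, emp13. That is 2.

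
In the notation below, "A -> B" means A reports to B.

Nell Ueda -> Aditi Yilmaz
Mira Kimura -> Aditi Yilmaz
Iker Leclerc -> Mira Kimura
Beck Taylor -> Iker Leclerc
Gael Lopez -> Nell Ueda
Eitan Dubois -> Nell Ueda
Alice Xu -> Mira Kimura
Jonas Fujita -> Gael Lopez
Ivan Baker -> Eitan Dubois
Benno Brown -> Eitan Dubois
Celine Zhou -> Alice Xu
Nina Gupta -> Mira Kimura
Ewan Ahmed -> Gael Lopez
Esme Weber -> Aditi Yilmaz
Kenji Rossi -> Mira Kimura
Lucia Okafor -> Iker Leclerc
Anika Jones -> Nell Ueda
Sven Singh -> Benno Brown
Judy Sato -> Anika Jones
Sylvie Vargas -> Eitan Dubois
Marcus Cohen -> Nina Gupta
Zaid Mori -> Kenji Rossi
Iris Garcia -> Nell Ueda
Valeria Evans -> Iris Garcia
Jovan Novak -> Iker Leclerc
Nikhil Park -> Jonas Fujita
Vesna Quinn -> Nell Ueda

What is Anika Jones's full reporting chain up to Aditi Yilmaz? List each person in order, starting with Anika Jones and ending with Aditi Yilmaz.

Anika Jones -> Nell Ueda -> Aditi Yilmaz

Anika Jones reports to Nell Ueda. Nell Ueda reports to Aditi Yilmaz. Aditi Yilmaz is at the top.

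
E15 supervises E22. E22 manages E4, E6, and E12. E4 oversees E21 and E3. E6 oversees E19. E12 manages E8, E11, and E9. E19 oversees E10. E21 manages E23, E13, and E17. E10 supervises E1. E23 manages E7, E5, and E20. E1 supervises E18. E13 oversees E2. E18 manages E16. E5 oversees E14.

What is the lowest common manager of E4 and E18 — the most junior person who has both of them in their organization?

E4's chain of managers is E22, E15. E18's chain of managers is E1, E10, E19, E6, E22, E15. The first manager that appears in both chains is E22.

E22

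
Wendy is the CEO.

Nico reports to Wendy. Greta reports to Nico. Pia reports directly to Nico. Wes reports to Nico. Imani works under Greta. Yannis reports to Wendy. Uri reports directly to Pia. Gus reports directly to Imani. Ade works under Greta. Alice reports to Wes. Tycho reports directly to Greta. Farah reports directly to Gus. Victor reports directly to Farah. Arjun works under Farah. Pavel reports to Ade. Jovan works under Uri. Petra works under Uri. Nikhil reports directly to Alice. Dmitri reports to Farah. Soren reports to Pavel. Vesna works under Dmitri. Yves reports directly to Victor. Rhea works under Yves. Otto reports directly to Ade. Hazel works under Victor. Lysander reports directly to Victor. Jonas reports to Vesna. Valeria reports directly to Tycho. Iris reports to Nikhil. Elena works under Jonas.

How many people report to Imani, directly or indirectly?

12

Imani directly manages Gus. Under Gus: Farah, Dmitri, Vesna, Jonas, Elena, Arjun, Victor, Lysander, Hazel, Yves, Rhea (11). That's 12 in total.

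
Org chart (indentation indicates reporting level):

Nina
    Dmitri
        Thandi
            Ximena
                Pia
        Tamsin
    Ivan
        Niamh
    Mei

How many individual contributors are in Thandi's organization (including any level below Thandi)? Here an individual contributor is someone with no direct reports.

The only person in Thandi's organization with no one reporting to them is Pia. That is 1.

1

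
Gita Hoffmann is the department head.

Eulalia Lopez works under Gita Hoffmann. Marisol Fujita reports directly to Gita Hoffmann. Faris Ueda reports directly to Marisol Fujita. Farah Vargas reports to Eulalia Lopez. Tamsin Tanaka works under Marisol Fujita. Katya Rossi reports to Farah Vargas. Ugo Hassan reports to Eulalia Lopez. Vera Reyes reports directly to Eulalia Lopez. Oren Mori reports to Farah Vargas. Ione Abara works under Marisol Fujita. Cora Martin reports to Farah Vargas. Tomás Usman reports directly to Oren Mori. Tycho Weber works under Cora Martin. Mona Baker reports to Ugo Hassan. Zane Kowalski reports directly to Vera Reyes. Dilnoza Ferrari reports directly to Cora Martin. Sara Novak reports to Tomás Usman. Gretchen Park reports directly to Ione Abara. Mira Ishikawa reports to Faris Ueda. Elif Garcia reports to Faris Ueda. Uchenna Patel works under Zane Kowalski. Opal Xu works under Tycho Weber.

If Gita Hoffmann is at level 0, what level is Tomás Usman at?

Chain from Tomás Usman up to Gita Hoffmann: Tomás Usman → Oren Mori → Farah Vargas → Eulalia Lopez → Gita Hoffmann. That is 4 steps up, so Tomás Usman is 4 levels below Gita Hoffmann.

4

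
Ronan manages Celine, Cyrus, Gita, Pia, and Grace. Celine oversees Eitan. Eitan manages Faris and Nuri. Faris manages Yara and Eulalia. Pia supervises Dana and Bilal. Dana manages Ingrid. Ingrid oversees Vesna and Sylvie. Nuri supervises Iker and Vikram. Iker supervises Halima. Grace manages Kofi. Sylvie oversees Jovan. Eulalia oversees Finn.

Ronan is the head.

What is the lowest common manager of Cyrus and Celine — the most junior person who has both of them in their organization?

Ronan

Cyrus's chain of managers is Ronan. Celine's chain of managers is Ronan. The first manager that appears in both chains is Ronan.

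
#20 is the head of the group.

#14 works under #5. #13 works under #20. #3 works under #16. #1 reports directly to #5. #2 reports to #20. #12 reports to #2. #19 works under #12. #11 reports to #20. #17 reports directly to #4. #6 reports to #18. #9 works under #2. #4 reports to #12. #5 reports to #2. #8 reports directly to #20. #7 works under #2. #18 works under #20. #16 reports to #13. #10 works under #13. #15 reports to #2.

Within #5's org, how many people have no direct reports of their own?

2

The people in #5's organization with no one reporting to them are #14, #1. That is 2.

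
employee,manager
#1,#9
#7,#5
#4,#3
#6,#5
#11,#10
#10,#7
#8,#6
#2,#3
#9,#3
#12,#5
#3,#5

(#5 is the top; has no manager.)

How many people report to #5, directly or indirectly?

11

#5 directly manages #3, #6, #12, #7. Under #3: #9, #1, #2, #4 (4). Under #6: #8 (1). #12 has no reports. Under #7: #10, #11 (2). So #5's organization is 4 direct reports plus everyone under them: 5 + 2 + 1 + 3 = 11.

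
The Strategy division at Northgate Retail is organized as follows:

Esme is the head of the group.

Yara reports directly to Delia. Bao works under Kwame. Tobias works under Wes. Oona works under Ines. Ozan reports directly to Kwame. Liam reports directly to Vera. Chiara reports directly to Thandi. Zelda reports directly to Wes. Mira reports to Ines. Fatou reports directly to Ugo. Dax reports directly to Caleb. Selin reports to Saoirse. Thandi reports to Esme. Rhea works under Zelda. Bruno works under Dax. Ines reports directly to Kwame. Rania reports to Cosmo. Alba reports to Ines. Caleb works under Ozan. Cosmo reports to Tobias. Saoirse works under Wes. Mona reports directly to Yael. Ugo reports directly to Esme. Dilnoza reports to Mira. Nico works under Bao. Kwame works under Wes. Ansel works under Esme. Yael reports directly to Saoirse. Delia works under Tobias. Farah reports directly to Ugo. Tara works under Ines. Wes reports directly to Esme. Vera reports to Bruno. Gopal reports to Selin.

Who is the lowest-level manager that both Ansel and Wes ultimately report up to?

Esme

Ansel's chain of managers is Esme. Wes's chain of managers is Esme. The first manager that appears in both chains is Esme.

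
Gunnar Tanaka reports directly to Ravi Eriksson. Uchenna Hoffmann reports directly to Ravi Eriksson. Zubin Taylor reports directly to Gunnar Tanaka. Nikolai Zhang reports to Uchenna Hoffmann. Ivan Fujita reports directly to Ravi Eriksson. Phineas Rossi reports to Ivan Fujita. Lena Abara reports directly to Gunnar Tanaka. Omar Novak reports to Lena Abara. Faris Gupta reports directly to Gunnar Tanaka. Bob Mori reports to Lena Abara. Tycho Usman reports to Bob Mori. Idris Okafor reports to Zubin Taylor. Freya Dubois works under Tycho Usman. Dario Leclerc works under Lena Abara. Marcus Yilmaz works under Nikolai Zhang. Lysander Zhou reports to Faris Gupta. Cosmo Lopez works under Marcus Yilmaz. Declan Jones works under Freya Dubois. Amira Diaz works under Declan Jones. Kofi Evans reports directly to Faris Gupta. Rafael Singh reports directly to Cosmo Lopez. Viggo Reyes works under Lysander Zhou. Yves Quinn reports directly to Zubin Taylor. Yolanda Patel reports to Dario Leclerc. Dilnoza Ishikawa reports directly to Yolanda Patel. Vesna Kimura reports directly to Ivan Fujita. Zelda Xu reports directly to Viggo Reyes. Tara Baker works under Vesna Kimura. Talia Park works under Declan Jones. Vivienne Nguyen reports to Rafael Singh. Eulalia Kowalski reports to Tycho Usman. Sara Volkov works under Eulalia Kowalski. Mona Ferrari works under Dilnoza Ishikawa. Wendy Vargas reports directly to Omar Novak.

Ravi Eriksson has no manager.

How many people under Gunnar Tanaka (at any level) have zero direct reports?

9

The people in Gunnar Tanaka's organization with no one reporting to them are Kofi Evans, Zelda Xu, Mona Ferrari, Sara Volkov, Talia Park, Amira Diaz, Wendy Vargas, Yves Quinn, Idris Okafor. That is 9.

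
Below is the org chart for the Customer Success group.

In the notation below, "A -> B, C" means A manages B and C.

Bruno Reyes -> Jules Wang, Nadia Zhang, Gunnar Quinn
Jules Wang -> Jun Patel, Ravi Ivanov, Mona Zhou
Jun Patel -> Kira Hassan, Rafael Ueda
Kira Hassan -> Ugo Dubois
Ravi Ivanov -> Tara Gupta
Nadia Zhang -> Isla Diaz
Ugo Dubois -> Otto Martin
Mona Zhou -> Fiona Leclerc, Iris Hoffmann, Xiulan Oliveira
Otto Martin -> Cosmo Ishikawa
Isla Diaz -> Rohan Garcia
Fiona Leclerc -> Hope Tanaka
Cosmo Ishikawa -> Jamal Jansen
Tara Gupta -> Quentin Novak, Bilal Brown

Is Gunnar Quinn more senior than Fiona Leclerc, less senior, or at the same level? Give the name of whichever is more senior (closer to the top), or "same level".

Gunnar Quinn

Gunnar Quinn is 1 level below Bruno Reyes; Fiona Leclerc is 3. Gunnar Quinn is higher.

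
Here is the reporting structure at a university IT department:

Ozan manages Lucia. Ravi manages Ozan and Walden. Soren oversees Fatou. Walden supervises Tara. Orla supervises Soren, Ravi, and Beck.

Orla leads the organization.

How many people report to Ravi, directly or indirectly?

4

Ravi directly manages Walden, Ozan. Under Walden: Tara (1). Under Ozan: Lucia (1). So Ravi's organization is 2 direct reports plus everyone under them: 2 + 2 = 4.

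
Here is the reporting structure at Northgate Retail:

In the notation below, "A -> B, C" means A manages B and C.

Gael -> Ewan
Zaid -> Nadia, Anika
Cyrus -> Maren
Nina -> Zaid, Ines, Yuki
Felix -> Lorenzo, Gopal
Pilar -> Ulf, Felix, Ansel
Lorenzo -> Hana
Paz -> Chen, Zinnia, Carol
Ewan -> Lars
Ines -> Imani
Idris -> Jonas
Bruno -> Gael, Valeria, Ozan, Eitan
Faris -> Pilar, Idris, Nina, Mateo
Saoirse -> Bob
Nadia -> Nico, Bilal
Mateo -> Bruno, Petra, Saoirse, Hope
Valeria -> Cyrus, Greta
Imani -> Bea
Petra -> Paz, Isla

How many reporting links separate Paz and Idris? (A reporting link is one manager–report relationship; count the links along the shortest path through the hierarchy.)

4

Paz is 3 levels below Faris, and Idris is 1 level below Faris (their lowest common manager). The shortest path runs up from Paz to Faris and back down to Idris: 3 + 1 = 4 links.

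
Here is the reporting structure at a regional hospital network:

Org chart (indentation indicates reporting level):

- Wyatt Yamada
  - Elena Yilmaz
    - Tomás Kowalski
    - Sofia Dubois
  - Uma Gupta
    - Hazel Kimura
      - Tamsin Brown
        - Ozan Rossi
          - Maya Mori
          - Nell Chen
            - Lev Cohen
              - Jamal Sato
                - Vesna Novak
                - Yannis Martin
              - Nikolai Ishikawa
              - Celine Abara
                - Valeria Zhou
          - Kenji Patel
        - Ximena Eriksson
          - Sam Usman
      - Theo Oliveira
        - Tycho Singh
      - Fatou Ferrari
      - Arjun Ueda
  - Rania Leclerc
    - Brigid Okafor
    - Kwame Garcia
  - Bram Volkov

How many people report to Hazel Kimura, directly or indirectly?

18

Hazel Kimura directly manages Tamsin Brown, Theo Oliveira, Fatou Ferrari, Arjun Ueda. Under Tamsin Brown: Ximena Eriksson, Sam Usman, Ozan Rossi, Kenji Patel, Nell Chen, Lev Cohen, Celine Abara, Valeria Zhou, Nikolai Ishikawa, Jamal Sato, Yannis Martin, Vesna Novak, Maya Mori (13). Under Theo Oliveira: Tycho Singh (1). Fatou Ferrari has no reports. Arjun Ueda has no reports. So Hazel Kimura's organization is 4 direct reports plus everyone under them: 14 + 2 + 1 + 1 = 18.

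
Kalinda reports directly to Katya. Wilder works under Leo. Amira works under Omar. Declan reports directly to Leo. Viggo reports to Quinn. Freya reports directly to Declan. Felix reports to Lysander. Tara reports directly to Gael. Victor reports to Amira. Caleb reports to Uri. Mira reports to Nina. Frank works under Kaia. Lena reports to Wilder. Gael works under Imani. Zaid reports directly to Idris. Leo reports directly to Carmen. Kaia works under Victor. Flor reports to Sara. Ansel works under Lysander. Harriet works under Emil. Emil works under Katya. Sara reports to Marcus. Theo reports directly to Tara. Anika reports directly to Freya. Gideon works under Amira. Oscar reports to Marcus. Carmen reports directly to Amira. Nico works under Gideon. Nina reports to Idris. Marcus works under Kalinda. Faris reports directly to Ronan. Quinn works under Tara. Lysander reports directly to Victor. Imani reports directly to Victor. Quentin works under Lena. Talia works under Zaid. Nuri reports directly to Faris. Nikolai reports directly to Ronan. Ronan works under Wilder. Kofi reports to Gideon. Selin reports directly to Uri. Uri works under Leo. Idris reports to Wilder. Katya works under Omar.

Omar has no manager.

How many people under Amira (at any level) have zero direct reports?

The people in Amira's organization with no one reporting to them are Nico, Kofi, Anika, Quentin, Nikolai, Nuri, Mira, Talia, Selin, Caleb, Felix, Ansel, Theo, Viggo, Frank. That is 15.

15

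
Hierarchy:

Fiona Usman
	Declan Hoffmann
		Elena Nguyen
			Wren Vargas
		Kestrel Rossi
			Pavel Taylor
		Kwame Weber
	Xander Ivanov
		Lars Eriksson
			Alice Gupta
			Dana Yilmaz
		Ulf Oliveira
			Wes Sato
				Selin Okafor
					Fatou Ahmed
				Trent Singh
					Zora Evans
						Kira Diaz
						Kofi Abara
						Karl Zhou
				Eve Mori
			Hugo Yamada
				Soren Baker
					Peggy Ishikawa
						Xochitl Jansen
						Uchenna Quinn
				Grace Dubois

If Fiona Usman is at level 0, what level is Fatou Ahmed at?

Chain from Fatou Ahmed up to Fiona Usman: Fatou Ahmed → Selin Okafor → Wes Sato → Ulf Oliveira → Xander Ivanov → Fiona Usman. That is 5 steps up, so Fatou Ahmed is 5 levels below Fiona Usman.

5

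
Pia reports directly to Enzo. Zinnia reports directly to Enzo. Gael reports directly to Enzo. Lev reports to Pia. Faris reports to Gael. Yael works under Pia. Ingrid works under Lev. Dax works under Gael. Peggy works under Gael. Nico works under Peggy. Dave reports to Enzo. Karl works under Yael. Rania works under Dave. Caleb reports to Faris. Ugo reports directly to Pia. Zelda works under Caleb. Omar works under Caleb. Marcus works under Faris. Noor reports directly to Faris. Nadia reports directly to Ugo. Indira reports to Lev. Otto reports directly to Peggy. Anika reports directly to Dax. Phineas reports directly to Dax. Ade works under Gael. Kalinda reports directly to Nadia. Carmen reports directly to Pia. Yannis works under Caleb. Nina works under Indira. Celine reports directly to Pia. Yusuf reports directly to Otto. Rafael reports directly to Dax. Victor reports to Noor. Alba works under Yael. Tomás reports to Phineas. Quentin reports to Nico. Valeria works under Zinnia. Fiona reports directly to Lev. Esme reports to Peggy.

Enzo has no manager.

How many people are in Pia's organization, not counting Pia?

Pia directly manages Lev, Yael, Ugo, Carmen, Celine. Under Lev: Fiona, Indira, Nina, Ingrid (4). Under Yael: Alba, Karl (2). Under Ugo: Nadia, Kalinda (2). Carmen has no reports. Celine has no reports. So Pia's organization is 5 direct reports plus everyone under them: 5 + 3 + 3 + 1 + 1 = 13.

13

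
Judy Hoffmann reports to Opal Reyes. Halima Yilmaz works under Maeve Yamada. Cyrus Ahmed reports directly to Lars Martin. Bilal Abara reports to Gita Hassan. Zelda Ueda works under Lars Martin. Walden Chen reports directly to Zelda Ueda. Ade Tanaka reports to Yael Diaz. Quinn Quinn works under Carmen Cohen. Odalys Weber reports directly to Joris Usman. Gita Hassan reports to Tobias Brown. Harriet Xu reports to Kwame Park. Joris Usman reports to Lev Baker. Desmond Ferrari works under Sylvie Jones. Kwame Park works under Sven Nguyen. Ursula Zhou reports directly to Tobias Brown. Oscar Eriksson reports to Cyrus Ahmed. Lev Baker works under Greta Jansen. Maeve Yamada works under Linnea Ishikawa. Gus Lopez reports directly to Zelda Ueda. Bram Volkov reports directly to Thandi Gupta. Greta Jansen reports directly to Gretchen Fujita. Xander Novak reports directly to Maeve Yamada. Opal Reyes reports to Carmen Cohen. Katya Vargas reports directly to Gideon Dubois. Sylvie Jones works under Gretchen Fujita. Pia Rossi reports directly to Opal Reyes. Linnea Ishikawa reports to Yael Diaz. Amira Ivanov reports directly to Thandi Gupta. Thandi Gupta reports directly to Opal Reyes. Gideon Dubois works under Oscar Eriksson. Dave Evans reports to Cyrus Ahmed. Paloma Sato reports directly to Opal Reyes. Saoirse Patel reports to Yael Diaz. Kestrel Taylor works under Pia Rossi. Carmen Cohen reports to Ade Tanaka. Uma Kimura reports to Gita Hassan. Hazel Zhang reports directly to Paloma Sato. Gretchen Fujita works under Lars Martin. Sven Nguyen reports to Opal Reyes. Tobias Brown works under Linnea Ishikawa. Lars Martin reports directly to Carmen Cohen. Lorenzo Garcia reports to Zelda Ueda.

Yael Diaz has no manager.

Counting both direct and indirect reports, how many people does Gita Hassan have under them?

2

Gita Hassan directly manages Uma Kimura, Bilal Abara. Uma Kimura has no reports. Bilal Abara has no reports. So Gita Hassan's organization is 2 direct reports plus everyone under them: 1 + 1 = 2.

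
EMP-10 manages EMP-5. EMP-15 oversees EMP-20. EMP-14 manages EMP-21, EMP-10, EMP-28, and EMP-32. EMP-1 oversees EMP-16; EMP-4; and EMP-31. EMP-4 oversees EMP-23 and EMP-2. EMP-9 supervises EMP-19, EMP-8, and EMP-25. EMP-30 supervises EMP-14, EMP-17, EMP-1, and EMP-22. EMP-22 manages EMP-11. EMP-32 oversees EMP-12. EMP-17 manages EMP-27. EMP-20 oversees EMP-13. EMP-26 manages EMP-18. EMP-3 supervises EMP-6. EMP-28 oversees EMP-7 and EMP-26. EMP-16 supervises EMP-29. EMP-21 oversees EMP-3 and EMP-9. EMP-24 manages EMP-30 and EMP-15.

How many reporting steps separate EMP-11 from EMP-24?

Chain from EMP-11 up to EMP-24: EMP-11 → EMP-22 → EMP-30 → EMP-24. That is 3 steps up, so EMP-11 is 3 levels below EMP-24.

3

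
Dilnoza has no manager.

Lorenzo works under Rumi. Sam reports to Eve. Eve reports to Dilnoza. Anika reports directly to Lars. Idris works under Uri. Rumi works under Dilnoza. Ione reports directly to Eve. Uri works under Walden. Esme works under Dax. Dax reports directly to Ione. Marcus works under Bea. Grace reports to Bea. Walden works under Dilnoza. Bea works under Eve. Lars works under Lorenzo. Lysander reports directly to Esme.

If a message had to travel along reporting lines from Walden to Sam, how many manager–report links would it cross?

Walden is 1 level below Dilnoza, and Sam is 2 levels below Dilnoza (their lowest common manager). The shortest path runs up from Walden to Dilnoza and back down to Sam: 1 + 2 = 3 links.

3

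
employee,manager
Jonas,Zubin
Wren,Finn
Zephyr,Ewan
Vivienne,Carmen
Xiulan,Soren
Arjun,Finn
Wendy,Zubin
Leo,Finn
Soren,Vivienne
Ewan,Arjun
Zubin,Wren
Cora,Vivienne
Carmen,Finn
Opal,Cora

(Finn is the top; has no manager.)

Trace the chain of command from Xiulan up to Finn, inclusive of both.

Xiulan -> Soren -> Vivienne -> Carmen -> Finn

Xiulan reports to Soren. Soren reports to Vivienne. Vivienne reports to Carmen. Carmen reports to Finn. Finn is at the top.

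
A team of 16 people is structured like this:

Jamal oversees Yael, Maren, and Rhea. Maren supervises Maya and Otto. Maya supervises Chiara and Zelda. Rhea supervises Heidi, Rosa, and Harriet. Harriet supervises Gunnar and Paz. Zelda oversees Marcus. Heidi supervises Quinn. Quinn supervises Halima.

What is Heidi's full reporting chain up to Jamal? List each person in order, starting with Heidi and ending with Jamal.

Heidi reports to Rhea. Rhea reports to Jamal. Jamal is at the top.

Heidi -> Rhea -> Jamal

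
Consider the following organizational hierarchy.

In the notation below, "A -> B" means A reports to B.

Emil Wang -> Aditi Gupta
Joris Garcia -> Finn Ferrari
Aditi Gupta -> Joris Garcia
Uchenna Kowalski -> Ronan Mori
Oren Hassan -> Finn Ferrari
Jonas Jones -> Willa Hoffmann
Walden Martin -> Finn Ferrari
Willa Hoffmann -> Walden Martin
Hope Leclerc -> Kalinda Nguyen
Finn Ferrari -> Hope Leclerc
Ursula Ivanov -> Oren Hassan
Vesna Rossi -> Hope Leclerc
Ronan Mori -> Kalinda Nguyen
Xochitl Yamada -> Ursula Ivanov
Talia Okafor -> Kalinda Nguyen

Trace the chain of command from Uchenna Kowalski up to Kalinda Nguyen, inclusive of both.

Uchenna Kowalski reports to Ronan Mori. Ronan Mori reports to Kalinda Nguyen. Kalinda Nguyen is at the top.

Uchenna Kowalski -> Ronan Mori -> Kalinda Nguyen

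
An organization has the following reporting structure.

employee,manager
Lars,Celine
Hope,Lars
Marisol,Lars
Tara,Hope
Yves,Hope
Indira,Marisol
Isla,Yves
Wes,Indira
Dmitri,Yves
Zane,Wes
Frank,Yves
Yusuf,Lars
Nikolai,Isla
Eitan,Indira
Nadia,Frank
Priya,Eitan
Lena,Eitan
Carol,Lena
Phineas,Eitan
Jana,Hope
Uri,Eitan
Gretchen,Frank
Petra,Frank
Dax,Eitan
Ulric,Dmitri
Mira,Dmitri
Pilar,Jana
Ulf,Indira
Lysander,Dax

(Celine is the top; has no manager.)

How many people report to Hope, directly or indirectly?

Hope directly manages Tara, Yves, Jana. Tara has no reports. Under Yves: Frank, Petra, Gretchen, Nadia, Dmitri, Mira, Ulric, Isla, Nikolai (9). Under Jana: Pilar (1). So Hope's organization is 3 direct reports plus everyone under them: 1 + 10 + 2 = 13.

13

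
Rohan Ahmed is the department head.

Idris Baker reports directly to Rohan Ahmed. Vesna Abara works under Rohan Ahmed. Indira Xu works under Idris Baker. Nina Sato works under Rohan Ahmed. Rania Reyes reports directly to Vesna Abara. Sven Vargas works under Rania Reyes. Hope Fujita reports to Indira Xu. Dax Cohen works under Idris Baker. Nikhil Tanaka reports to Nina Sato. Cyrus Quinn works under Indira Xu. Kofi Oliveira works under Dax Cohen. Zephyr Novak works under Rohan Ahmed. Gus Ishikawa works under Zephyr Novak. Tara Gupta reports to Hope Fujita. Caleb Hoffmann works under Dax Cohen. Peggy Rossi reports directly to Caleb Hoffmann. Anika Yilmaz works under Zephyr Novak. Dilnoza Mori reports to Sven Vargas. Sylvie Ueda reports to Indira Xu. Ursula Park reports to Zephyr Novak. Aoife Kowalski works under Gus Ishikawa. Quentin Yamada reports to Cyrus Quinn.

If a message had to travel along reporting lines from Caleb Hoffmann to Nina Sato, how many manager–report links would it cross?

4

Caleb Hoffmann is 3 levels below Rohan Ahmed, and Nina Sato is 1 level below Rohan Ahmed (their lowest common manager). The shortest path runs up from Caleb Hoffmann to Rohan Ahmed and back down to Nina Sato: 3 + 1 = 4 links.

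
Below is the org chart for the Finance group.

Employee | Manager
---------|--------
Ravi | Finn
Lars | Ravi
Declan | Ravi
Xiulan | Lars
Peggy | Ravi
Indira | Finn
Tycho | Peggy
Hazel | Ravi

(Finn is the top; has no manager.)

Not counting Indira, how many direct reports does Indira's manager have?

Indira reports to Finn. Finn's other direct reports are Ravi — 1 peer.

1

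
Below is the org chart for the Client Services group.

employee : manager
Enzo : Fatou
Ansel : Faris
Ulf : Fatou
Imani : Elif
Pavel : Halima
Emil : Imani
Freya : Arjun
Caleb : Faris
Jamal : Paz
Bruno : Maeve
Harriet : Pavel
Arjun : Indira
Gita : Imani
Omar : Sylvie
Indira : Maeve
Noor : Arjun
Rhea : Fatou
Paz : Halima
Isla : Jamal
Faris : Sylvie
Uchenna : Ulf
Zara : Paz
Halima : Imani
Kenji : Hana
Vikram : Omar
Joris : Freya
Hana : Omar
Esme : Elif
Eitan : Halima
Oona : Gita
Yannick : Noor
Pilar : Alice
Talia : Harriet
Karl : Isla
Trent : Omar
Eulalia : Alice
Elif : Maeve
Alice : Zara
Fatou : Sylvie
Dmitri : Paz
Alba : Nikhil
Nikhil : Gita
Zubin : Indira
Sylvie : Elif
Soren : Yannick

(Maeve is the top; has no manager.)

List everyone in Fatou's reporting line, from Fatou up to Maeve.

Fatou reports to Sylvie. Sylvie reports to Elif. Elif reports to Maeve. Maeve is at the top.

Fatou -> Sylvie -> Elif -> Maeve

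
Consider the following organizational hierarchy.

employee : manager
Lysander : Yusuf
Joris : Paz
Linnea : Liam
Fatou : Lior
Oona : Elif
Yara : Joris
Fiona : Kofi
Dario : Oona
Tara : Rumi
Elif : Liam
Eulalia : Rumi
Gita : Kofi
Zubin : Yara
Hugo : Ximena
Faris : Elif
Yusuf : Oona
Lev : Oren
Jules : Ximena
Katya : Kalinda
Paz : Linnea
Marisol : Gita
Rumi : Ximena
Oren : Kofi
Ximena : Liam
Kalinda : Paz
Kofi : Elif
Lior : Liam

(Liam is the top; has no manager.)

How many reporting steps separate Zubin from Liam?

Chain from Zubin up to Liam: Zubin → Yara → Joris → Paz → Linnea → Liam. That is 5 steps up, so Zubin is 5 levels below Liam.

5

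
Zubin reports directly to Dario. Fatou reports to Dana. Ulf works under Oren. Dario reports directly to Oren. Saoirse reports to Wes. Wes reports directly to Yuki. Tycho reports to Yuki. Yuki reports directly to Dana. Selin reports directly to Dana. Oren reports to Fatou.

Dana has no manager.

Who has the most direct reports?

Dana

Direct-report counts: Dana has 3; Yuki has 2; Wes has 1; Fatou has 1; Oren has 2; Dario has 1. The largest is 3, held by Dana.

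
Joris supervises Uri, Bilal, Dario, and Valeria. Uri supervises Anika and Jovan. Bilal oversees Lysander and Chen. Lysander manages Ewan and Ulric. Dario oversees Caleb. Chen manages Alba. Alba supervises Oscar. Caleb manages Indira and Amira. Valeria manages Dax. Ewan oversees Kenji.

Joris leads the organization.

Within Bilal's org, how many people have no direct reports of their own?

The people in Bilal's organization with no one reporting to them are Oscar, Kenji, Ulric. That is 3.

3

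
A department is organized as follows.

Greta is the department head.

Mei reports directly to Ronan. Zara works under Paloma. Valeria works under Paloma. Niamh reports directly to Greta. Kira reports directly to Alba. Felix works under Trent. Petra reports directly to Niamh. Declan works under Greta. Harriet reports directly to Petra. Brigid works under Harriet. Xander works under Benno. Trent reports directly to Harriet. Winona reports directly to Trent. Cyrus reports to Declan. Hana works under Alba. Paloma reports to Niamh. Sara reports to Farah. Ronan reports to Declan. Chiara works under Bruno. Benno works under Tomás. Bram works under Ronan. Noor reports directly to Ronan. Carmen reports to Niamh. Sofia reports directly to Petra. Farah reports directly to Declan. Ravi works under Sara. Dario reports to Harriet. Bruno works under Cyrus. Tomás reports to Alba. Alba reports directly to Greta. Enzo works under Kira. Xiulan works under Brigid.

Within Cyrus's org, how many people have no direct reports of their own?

1

The only person in Cyrus's organization with no one reporting to them is Chiara. That is 1.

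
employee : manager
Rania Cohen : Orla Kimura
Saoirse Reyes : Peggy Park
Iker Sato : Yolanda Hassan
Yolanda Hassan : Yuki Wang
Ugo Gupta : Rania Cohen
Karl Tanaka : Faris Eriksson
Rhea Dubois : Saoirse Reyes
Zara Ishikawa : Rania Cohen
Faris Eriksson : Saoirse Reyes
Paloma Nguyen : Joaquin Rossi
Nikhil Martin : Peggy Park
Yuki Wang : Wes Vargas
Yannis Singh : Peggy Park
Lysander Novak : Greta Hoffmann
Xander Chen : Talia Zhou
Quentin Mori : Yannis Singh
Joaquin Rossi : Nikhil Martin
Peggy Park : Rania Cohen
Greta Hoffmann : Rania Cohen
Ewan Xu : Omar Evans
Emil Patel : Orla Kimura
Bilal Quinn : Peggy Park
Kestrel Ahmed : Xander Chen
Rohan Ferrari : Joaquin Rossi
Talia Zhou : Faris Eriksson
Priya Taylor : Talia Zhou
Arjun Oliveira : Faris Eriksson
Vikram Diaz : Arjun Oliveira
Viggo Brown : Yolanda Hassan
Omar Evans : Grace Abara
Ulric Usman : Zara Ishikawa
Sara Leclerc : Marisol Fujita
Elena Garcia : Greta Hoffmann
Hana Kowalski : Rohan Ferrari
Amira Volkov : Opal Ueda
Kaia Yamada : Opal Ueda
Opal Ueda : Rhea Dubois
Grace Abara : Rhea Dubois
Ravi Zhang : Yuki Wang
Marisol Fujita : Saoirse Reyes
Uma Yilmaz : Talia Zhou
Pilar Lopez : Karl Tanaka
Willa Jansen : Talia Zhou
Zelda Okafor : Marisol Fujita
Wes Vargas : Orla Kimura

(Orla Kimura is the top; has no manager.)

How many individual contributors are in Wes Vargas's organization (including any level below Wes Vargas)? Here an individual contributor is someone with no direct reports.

The people in Wes Vargas's organization with no one reporting to them are Ravi Zhang, Viggo Brown, Iker Sato. That is 3.

3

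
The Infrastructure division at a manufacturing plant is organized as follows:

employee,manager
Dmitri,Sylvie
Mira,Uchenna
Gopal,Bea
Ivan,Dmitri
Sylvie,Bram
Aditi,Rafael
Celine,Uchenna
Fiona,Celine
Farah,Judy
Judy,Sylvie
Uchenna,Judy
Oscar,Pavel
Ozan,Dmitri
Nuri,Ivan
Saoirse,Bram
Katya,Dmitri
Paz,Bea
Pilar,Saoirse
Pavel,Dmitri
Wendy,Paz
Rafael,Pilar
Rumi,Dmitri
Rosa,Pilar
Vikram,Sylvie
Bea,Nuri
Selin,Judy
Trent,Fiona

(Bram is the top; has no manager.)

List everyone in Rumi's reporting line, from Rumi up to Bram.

Rumi -> Dmitri -> Sylvie -> Bram

Rumi reports to Dmitri. Dmitri reports to Sylvie. Sylvie reports to Bram. Bram is at the top.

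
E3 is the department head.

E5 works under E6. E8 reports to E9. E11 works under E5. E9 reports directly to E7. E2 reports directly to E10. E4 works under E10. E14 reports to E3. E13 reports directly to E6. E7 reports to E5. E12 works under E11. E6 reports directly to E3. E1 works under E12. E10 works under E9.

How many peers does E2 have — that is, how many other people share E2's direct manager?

E2 reports to E10. E10's other direct reports are E4 — 1 peer.

1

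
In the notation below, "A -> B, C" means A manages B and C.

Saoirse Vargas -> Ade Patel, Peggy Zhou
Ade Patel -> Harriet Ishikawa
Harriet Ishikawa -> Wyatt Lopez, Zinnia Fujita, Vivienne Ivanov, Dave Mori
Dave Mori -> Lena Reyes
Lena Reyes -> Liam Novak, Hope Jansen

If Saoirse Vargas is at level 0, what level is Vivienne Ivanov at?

Chain from Vivienne Ivanov up to Saoirse Vargas: Vivienne Ivanov → Harriet Ishikawa → Ade Patel → Saoirse Vargas. That is 3 steps up, so Vivienne Ivanov is 3 levels below Saoirse Vargas.

3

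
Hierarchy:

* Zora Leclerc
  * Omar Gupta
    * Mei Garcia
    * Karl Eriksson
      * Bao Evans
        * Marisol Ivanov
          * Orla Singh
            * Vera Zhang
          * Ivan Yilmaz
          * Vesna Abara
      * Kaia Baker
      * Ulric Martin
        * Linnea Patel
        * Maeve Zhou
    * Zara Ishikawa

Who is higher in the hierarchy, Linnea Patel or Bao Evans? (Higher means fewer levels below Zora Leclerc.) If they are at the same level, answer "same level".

Bao Evans

Linnea Patel is 4 levels below Zora Leclerc; Bao Evans is 3. Bao Evans is higher.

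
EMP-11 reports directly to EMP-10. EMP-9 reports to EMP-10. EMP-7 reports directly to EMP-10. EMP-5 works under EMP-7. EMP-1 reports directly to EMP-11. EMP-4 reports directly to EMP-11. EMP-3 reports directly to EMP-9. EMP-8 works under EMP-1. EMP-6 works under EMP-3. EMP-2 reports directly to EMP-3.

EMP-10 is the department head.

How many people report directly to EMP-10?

EMP-10 directly manages EMP-11, EMP-9, EMP-7. That is 3 direct reports.

3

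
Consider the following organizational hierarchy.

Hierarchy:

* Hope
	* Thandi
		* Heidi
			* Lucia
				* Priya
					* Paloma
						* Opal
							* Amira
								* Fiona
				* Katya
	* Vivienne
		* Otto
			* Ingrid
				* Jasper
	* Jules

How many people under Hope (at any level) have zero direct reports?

4

The people in Hope's organization with no one reporting to them are Jules, Jasper, Katya, Fiona. That is 4.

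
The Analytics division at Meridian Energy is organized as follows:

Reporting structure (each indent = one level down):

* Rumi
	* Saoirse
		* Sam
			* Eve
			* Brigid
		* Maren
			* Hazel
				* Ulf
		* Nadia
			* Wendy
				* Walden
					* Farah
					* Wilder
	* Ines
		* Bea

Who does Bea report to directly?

Ines

Bea reports directly to Ines.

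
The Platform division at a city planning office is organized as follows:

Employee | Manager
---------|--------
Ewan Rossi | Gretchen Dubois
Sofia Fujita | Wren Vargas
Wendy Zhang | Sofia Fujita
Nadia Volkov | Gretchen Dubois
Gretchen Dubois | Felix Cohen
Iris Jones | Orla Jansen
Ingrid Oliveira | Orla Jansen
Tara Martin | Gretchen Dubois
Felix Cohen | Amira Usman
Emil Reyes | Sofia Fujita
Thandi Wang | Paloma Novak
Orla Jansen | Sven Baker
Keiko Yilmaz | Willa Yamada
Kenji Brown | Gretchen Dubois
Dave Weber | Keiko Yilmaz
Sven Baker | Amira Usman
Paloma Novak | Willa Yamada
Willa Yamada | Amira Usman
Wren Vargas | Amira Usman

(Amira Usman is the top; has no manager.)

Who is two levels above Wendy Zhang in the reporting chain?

Wren Vargas

Wendy Zhang reports to Sofia Fujita, and Sofia Fujita reports to Wren Vargas. So Wendy Zhang's skip-level manager is Wren Vargas.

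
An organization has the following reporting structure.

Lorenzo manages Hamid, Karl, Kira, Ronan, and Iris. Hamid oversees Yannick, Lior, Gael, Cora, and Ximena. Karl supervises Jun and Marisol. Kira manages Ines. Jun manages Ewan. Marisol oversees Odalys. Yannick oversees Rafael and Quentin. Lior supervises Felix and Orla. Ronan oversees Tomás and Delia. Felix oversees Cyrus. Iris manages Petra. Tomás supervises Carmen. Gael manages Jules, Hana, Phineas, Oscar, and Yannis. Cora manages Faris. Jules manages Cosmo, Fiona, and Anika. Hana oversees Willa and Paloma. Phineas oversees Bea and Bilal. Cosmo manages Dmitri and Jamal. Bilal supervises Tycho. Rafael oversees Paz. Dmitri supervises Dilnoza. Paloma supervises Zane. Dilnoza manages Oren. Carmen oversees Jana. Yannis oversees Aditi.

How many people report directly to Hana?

Hana directly manages Willa, Paloma. That is 2 direct reports.

2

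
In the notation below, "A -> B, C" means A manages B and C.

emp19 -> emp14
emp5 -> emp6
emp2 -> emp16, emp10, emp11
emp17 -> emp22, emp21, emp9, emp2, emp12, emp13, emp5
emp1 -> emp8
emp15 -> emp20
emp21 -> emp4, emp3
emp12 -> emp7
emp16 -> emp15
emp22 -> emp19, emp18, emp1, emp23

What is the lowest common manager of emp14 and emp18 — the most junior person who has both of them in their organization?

emp22

emp14's chain of managers is emp19, emp22, emp17. emp18's chain of managers is emp22, emp17. The first manager that appears in both chains is emp22.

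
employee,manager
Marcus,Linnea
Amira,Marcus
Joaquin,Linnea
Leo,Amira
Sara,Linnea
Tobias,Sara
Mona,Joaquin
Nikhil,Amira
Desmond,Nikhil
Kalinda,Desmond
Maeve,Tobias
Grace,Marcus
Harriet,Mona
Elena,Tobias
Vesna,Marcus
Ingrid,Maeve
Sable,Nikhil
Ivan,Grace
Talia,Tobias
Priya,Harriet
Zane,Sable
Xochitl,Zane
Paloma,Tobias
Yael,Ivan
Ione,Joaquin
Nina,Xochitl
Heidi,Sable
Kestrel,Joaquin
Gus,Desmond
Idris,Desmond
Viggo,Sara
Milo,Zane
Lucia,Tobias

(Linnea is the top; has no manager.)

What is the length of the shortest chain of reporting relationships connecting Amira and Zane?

3

Zane is in Amira's organization: the chain from Zane up to Amira is Zane → Sable → Nikhil → Amira, which is 3 links.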